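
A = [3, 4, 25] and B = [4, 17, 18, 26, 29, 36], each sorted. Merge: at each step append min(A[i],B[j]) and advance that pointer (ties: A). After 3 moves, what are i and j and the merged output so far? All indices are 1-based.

i=3, j=2, merged so far=[3, 4, 4]

i=1 j=1: A[i]=3<=B[j]=4 take 3, i++
i=2 j=1: A[i]=4<=B[j]=4 take 4, i++
i=3 j=1: A[i]=25>B[j]=4 take 4, j++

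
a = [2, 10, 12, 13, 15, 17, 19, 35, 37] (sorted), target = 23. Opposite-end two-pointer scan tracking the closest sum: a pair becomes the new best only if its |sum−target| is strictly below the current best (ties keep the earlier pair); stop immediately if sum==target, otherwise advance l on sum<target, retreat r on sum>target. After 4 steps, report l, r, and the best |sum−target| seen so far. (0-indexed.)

l=0 r=8: 2+37=39 d=16 *, r--
l=0 r=7: 2+35=37 d=14 *, r--
l=0 r=6: 2+19=21 d=2 *, l++
l=1 r=6: 10+19=29 d=6, r--

l=1, r=5, best |Δ|=2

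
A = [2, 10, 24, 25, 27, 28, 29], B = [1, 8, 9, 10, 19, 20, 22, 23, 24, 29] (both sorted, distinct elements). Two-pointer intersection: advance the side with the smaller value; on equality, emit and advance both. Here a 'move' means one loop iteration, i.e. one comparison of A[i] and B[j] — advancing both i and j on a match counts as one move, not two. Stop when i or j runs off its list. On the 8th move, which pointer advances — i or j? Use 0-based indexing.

[i=0,j=0] 2>1 → j++
[i=0,j=1] 2<8 → i++
[i=1,j=1] 10>8 → j++
[i=1,j=2] 10>9 → j++
[i=1,j=3] 10==10 emit → i++,j++
[i=2,j=4] 24>19 → j++
[i=2,j=5] 24>20 → j++
[i=2,j=6] 24>22 → j++

j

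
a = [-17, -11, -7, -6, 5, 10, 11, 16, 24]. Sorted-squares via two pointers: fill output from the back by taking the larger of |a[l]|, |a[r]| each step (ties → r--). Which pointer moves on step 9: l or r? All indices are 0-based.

r

l=0 r=8: |-17|<=|24| out[8]=576, r--
l=0 r=7: |-17|>|16| out[7]=289, l++
l=1 r=7: |-11|<=|16| out[6]=256, r--
l=1 r=6: |-11|<=|11| out[5]=121, r--
l=1 r=5: |-11|>|10| out[4]=121, l++
l=2 r=5: |-7|<=|10| out[3]=100, r--
l=2 r=4: |-7|>|5| out[2]=49, l++
l=3 r=4: |-6|>|5| out[1]=36, l++
l=4 r=4: |5|<=|5| out[0]=25, r--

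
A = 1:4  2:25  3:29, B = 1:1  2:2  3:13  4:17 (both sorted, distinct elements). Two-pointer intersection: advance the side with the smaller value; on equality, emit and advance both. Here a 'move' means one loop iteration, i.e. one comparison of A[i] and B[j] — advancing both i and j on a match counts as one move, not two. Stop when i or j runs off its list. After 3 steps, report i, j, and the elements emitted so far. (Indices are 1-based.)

i=1 j=1: 4>1, j++
i=1 j=2: 4>2, j++
i=1 j=3: 4<13, i++

i=2, j=3, emitted=[]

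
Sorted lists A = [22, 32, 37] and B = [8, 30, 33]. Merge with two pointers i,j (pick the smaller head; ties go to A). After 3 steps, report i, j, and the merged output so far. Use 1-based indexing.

i=2, j=3, merged so far=[8, 22, 30]

[i=1,j=1] A[i]=22>B[j]=8 take 8 → j++
[i=1,j=2] A[i]=22<=B[j]=30 take 22 → i++
[i=2,j=2] A[i]=32>B[j]=30 take 30 → j++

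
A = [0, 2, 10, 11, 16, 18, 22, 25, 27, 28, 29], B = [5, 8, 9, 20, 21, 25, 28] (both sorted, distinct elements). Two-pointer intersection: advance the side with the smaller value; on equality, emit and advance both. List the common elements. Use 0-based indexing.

i=0 j=0: 0<5, i++
i=1 j=0: 2<5, i++
i=2 j=0: 10>5, j++
i=2 j=1: 10>8, j++
i=2 j=2: 10>9, j++
i=2 j=3: 10<20, i++
i=3 j=3: 11<20, i++
i=4 j=3: 16<20, i++
i=5 j=3: 18<20, i++
i=6 j=3: 22>20, j++
i=6 j=4: 22>21, j++
i=6 j=5: 22<25, i++
i=7 j=5: 25==25 emit, i++,j++
i=8 j=6: 27<28, i++
i=9 j=6: 28==28 emit, i++,j++

intersection = [25, 28]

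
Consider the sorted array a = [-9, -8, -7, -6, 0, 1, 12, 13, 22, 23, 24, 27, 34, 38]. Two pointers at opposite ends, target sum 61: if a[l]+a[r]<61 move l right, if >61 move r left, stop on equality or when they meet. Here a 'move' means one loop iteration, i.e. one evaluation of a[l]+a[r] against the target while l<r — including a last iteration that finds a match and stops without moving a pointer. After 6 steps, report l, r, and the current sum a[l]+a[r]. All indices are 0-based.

l=0 r=13: -9+38=29 <61, l++
l=1 r=13: -8+38=30 <61, l++
l=2 r=13: -7+38=31 <61, l++
l=3 r=13: -6+38=32 <61, l++
l=4 r=13: 0+38=38 <61, l++
l=5 r=13: 1+38=39 <61, l++

l=6, r=13, sum=50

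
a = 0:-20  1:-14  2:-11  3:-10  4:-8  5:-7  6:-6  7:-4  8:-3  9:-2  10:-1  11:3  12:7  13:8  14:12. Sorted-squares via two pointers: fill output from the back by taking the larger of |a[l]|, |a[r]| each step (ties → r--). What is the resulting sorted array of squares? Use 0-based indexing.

[1, 4, 9, 9, 16, 36, 49, 49, 64, 64, 100, 121, 144, 196, 400]

l=0 r=14: |-20|>|12| out[14]=400, l++
l=1 r=14: |-14|>|12| out[13]=196, l++
l=2 r=14: |-11|<=|12| out[12]=144, r--
l=2 r=13: |-11|>|8| out[11]=121, l++
l=3 r=13: |-10|>|8| out[10]=100, l++
l=4 r=13: |-8|<=|8| out[9]=64, r--
l=4 r=12: |-8|>|7| out[8]=64, l++
l=5 r=12: |-7|<=|7| out[7]=49, r--
l=5 r=11: |-7|>|3| out[6]=49, l++
l=6 r=11: |-6|>|3| out[5]=36, l++
l=7 r=11: |-4|>|3| out[4]=16, l++
l=8 r=11: |-3|<=|3| out[3]=9, r--
l=8 r=10: |-3|>|-1| out[2]=9, l++
l=9 r=10: |-2|>|-1| out[1]=4, l++
l=10 r=10: |-1|<=|-1| out[0]=1, r--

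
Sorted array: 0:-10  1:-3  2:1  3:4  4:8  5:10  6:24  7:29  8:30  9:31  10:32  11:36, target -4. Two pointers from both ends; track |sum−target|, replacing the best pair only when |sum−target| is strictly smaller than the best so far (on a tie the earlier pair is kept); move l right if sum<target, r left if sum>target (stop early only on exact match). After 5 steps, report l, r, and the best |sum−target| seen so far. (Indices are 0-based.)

[0,11] -10+36=26 d=30 * → r--
[0,10] -10+32=22 d=26 * → r--
[0,9] -10+31=21 d=25 * → r--
[0,8] -10+30=20 d=24 * → r--
[0,7] -10+29=19 d=23 * → r--

l=0, r=6, best |Δ|=23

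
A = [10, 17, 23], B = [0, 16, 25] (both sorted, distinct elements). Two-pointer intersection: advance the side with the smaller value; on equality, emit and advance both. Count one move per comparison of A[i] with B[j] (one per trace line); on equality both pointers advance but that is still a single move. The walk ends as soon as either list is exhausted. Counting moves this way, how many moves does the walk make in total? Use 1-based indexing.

5 moves

i=1 j=1: 10>0, j++
i=1 j=2: 10<16, i++
i=2 j=2: 17>16, j++
i=2 j=3: 17<25, i++
i=3 j=3: 23<25, i++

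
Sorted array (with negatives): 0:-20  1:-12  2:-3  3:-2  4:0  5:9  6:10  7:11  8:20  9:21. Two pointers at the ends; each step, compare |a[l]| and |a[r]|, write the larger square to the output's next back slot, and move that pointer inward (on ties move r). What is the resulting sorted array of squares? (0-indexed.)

[0,9] |-20|<=|21| out[9]=441 → r--
[0,8] |-20|<=|20| out[8]=400 → r--
[0,7] |-20|>|11| out[7]=400 → l++
[1,7] |-12|>|11| out[6]=144 → l++
[2,7] |-3|<=|11| out[5]=121 → r--
[2,6] |-3|<=|10| out[4]=100 → r--
[2,5] |-3|<=|9| out[3]=81 → r--
[2,4] |-3|>|0| out[2]=9 → l++
[3,4] |-2|>|0| out[1]=4 → l++
[4,4] |0|<=|0| out[0]=0 → r--

[0, 4, 9, 81, 100, 121, 144, 400, 400, 441]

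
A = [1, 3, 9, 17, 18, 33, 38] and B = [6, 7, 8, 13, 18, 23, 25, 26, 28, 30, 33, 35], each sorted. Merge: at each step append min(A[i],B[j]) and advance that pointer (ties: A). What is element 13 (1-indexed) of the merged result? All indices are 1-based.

i=1 j=1: A[i]=1<=B[j]=6 take 1, i++
i=2 j=1: A[i]=3<=B[j]=6 take 3, i++
i=3 j=1: A[i]=9>B[j]=6 take 6, j++
i=3 j=2: A[i]=9>B[j]=7 take 7, j++
i=3 j=3: A[i]=9>B[j]=8 take 8, j++
i=3 j=4: A[i]=9<=B[j]=13 take 9, i++
i=4 j=4: A[i]=17>B[j]=13 take 13, j++
i=4 j=5: A[i]=17<=B[j]=18 take 17, i++
i=5 j=5: A[i]=18<=B[j]=18 take 18, i++
i=6 j=5: A[i]=33>B[j]=18 take 18, j++
i=6 j=6: A[i]=33>B[j]=23 take 23, j++
i=6 j=7: A[i]=33>B[j]=25 take 25, j++
i=6 j=8: A[i]=33>B[j]=26 take 26, j++
i=6 j=9: A[i]=33>B[j]=28 take 28, j++
i=6 j=10: A[i]=33>B[j]=30 take 30, j++
i=6 j=11: A[i]=33<=B[j]=33 take 33, i++
i=7 j=11: A[i]=38>B[j]=33 take 33, j++
i=7 j=12: A[i]=38>B[j]=35 take 35, j++
i=7 j=13: B done, take A[i]=38, i++

merged[13] = 26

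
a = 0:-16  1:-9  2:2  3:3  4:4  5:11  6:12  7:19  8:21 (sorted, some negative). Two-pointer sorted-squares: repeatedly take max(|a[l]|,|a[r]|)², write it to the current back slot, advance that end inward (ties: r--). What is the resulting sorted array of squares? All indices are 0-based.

[4, 9, 16, 81, 121, 144, 256, 361, 441]

l=0 r=8: |-16|<=|21| out[8]=441, r--
l=0 r=7: |-16|<=|19| out[7]=361, r--
l=0 r=6: |-16|>|12| out[6]=256, l++
l=1 r=6: |-9|<=|12| out[5]=144, r--
l=1 r=5: |-9|<=|11| out[4]=121, r--
l=1 r=4: |-9|>|4| out[3]=81, l++
l=2 r=4: |2|<=|4| out[2]=16, r--
l=2 r=3: |2|<=|3| out[1]=9, r--
l=2 r=2: |2|<=|2| out[0]=4, r--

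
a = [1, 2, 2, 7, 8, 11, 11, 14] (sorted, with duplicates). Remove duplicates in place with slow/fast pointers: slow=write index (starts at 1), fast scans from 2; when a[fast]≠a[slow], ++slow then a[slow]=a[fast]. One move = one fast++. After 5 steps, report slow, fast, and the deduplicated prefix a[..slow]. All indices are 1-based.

slow=5, fast=7, prefix=[1, 2, 7, 8, 11]

(s=1,f=2) a[fast]=2≠a[slow]=1 write a[2]=2 → slow++,fast++
(s=2,f=3) a[fast]=2=a[slow] dup → fast++
(s=2,f=4) a[fast]=7≠a[slow]=2 write a[3]=7 → slow++,fast++
(s=3,f=5) a[fast]=8≠a[slow]=7 write a[4]=8 → slow++,fast++
(s=4,f=6) a[fast]=11≠a[slow]=8 write a[5]=11 → slow++,fast++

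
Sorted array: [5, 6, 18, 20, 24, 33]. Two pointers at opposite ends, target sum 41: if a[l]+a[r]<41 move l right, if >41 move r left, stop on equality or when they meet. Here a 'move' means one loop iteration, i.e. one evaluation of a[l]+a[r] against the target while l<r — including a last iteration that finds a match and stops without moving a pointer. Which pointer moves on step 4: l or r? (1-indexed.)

[1,6] 5+33=38 <41 → l++
[2,6] 6+33=39 <41 → l++
[3,6] 18+33=51 >41 → r--
[3,5] 18+24=42 >41 → r--

r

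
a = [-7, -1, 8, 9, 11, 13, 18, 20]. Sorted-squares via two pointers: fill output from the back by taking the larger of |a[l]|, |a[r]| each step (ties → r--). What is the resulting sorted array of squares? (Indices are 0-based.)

l=0 r=7: |-7|<=|20| out[7]=400, r--
l=0 r=6: |-7|<=|18| out[6]=324, r--
l=0 r=5: |-7|<=|13| out[5]=169, r--
l=0 r=4: |-7|<=|11| out[4]=121, r--
l=0 r=3: |-7|<=|9| out[3]=81, r--
l=0 r=2: |-7|<=|8| out[2]=64, r--
l=0 r=1: |-7|>|-1| out[1]=49, l++
l=1 r=1: |-1|<=|-1| out[0]=1, r--

[1, 49, 64, 81, 121, 169, 324, 400]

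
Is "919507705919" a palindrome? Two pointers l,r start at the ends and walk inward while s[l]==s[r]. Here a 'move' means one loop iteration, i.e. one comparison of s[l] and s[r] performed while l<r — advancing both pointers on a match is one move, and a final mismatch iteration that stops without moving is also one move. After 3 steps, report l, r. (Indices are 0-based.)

[0,11] '9'=='9' → l++,r--
[1,10] '1'=='1' → l++,r--
[2,9] '9'=='9' → l++,r--

l=3, r=8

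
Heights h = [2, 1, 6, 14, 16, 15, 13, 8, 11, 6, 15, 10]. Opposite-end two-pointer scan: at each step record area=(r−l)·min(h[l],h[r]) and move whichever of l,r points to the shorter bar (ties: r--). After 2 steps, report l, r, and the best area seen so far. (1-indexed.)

l=1 r=12: min(2,10)*11=22 best=22 *, l++
l=2 r=12: min(1,10)*10=10 best=22, l++

l=3, r=12, best area=22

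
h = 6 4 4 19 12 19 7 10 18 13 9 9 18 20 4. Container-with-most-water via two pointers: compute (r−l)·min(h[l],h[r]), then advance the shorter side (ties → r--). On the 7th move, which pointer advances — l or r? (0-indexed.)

l

[0,14] min(6,4)*14=56 best=56 * → r--
[0,13] min(6,20)*13=78 best=78 * → l++
[1,13] min(4,20)*12=48 best=78 → l++
[2,13] min(4,20)*11=44 best=78 → l++
[3,13] min(19,20)*10=190 best=190 * → l++
[4,13] min(12,20)*9=108 best=190 → l++
[5,13] min(19,20)*8=152 best=190 → l++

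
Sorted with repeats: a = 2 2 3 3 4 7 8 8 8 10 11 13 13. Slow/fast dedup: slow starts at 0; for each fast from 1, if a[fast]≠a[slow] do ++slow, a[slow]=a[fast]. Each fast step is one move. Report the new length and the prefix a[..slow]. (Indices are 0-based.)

length 8; prefix = [2, 3, 4, 7, 8, 10, 11, 13]

(s=0,f=1) a[fast]=2=a[slow] dup → fast++
(s=0,f=2) a[fast]=3≠a[slow]=2 write a[1]=3 → slow++,fast++
(s=1,f=3) a[fast]=3=a[slow] dup → fast++
(s=1,f=4) a[fast]=4≠a[slow]=3 write a[2]=4 → slow++,fast++
(s=2,f=5) a[fast]=7≠a[slow]=4 write a[3]=7 → slow++,fast++
(s=3,f=6) a[fast]=8≠a[slow]=7 write a[4]=8 → slow++,fast++
(s=4,f=7) a[fast]=8=a[slow] dup → fast++
(s=4,f=8) a[fast]=8=a[slow] dup → fast++
(s=4,f=9) a[fast]=10≠a[slow]=8 write a[5]=10 → slow++,fast++
(s=5,f=10) a[fast]=11≠a[slow]=10 write a[6]=11 → slow++,fast++
(s=6,f=11) a[fast]=13≠a[slow]=11 write a[7]=13 → slow++,fast++
(s=7,f=12) a[fast]=13=a[slow] dup → fast++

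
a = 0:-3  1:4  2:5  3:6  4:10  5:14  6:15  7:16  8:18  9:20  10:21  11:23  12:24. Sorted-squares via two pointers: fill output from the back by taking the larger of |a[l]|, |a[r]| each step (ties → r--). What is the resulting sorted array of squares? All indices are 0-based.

[9, 16, 25, 36, 100, 196, 225, 256, 324, 400, 441, 529, 576]

l=0 r=12: |-3|<=|24| out[12]=576, r--
l=0 r=11: |-3|<=|23| out[11]=529, r--
l=0 r=10: |-3|<=|21| out[10]=441, r--
l=0 r=9: |-3|<=|20| out[9]=400, r--
l=0 r=8: |-3|<=|18| out[8]=324, r--
l=0 r=7: |-3|<=|16| out[7]=256, r--
l=0 r=6: |-3|<=|15| out[6]=225, r--
l=0 r=5: |-3|<=|14| out[5]=196, r--
l=0 r=4: |-3|<=|10| out[4]=100, r--
l=0 r=3: |-3|<=|6| out[3]=36, r--
l=0 r=2: |-3|<=|5| out[2]=25, r--
l=0 r=1: |-3|<=|4| out[1]=16, r--
l=0 r=0: |-3|<=|-3| out[0]=9, r--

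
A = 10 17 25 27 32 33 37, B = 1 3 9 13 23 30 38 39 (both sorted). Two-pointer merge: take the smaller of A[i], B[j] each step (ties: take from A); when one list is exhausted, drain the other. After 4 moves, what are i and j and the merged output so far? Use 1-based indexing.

i=2, j=4, merged so far=[1, 3, 9, 10]

[i=1,j=1] A[i]=10>B[j]=1 take 1 → j++
[i=1,j=2] A[i]=10>B[j]=3 take 3 → j++
[i=1,j=3] A[i]=10>B[j]=9 take 9 → j++
[i=1,j=4] A[i]=10<=B[j]=13 take 10 → i++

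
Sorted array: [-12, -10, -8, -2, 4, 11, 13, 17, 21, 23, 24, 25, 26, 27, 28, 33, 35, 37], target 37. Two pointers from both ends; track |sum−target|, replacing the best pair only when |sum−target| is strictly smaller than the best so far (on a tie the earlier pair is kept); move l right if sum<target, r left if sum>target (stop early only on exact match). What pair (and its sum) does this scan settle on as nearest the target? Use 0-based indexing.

pair (4, 33) with sum 37 (|Δ|=0)

l=0 r=17: -12+37=25 d=12 *, l++
l=1 r=17: -10+37=27 d=10 *, l++
l=2 r=17: -8+37=29 d=8 *, l++
l=3 r=17: -2+37=35 d=2 *, l++
l=4 r=17: 4+37=41 d=4, r--
l=4 r=16: 4+35=39 d=2, r--
l=4 r=15: 4+33=37 d=0 *, stop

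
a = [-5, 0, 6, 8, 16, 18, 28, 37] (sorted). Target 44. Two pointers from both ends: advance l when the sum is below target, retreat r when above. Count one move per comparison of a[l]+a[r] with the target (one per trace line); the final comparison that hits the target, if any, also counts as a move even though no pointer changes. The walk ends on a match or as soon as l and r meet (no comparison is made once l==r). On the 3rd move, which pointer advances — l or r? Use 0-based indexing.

l

[0,7] -5+37=32 <44 → l++
[1,7] 0+37=37 <44 → l++
[2,7] 6+37=43 <44 → l++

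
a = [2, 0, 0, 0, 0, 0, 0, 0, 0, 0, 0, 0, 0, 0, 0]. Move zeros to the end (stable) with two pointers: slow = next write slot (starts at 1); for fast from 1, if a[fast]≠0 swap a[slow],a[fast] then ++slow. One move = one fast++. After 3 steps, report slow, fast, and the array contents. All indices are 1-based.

slow=1 fast=1: a[fast]=2≠0 swap→a[1]=2, slow++,fast++
slow=2 fast=2: a[fast]=0, fast++
slow=2 fast=3: a[fast]=0, fast++

slow=2, fast=4, a=[2, 0, 0, 0, 0, 0, 0, 0, 0, 0, 0, 0, 0, 0, 0]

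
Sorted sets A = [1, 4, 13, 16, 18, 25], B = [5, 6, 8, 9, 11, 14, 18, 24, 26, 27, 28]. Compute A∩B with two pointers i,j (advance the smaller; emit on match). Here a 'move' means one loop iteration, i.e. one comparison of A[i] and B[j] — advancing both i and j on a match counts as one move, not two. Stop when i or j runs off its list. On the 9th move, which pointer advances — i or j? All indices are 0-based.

j

[i=0,j=0] 1<5 → i++
[i=1,j=0] 4<5 → i++
[i=2,j=0] 13>5 → j++
[i=2,j=1] 13>6 → j++
[i=2,j=2] 13>8 → j++
[i=2,j=3] 13>9 → j++
[i=2,j=4] 13>11 → j++
[i=2,j=5] 13<14 → i++
[i=3,j=5] 16>14 → j++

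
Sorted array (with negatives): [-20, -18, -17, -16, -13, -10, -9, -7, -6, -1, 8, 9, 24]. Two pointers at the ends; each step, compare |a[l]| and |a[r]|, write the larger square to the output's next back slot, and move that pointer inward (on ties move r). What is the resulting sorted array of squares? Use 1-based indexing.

[1, 36, 49, 64, 81, 81, 100, 169, 256, 289, 324, 400, 576]

[1,13] |-20|<=|24| out[13]=576 → r--
[1,12] |-20|>|9| out[12]=400 → l++
[2,12] |-18|>|9| out[11]=324 → l++
[3,12] |-17|>|9| out[10]=289 → l++
[4,12] |-16|>|9| out[9]=256 → l++
[5,12] |-13|>|9| out[8]=169 → l++
[6,12] |-10|>|9| out[7]=100 → l++
[7,12] |-9|<=|9| out[6]=81 → r--
[7,11] |-9|>|8| out[5]=81 → l++
[8,11] |-7|<=|8| out[4]=64 → r--
[8,10] |-7|>|-1| out[3]=49 → l++
[9,10] |-6|>|-1| out[2]=36 → l++
[10,10] |-1|<=|-1| out[1]=1 → r--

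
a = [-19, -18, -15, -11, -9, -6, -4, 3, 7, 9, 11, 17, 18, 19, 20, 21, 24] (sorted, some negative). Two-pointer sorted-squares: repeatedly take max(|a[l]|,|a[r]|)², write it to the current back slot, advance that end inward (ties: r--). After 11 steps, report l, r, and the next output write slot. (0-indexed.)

l=4, r=9, next write slot=5

l=0 r=16: |-19|<=|24| out[16]=576, r--
l=0 r=15: |-19|<=|21| out[15]=441, r--
l=0 r=14: |-19|<=|20| out[14]=400, r--
l=0 r=13: |-19|<=|19| out[13]=361, r--
l=0 r=12: |-19|>|18| out[12]=361, l++
l=1 r=12: |-18|<=|18| out[11]=324, r--
l=1 r=11: |-18|>|17| out[10]=324, l++
l=2 r=11: |-15|<=|17| out[9]=289, r--
l=2 r=10: |-15|>|11| out[8]=225, l++
l=3 r=10: |-11|<=|11| out[7]=121, r--
l=3 r=9: |-11|>|9| out[6]=121, l++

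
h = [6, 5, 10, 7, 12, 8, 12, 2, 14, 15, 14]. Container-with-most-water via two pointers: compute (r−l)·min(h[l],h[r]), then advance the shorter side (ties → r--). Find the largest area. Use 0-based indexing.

max area = 80

[0,10] min(6,14)*10=60 best=60 * → l++
[1,10] min(5,14)*9=45 best=60 → l++
[2,10] min(10,14)*8=80 best=80 * → l++
[3,10] min(7,14)*7=49 best=80 → l++
[4,10] min(12,14)*6=72 best=80 → l++
[5,10] min(8,14)*5=40 best=80 → l++
[6,10] min(12,14)*4=48 best=80 → l++
[7,10] min(2,14)*3=6 best=80 → l++
[8,10] min(14,14)*2=28 best=80 → r--
[8,9] min(14,15)*1=14 best=80 → l++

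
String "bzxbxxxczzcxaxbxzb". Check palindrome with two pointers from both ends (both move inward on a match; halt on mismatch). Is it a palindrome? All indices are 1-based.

not a palindrome (mismatch at 6,13)

[1,18] 'b'=='b' → l++,r--
[2,17] 'z'=='z' → l++,r--
[3,16] 'x'=='x' → l++,r--
[4,15] 'b'=='b' → l++,r--
[5,14] 'x'=='x' → l++,r--
[6,13] 'x'!='a' → stop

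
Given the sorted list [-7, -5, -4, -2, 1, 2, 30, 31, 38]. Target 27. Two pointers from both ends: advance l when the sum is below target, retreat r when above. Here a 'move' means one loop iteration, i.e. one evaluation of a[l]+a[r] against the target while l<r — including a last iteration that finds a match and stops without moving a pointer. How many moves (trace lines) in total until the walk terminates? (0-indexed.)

[0,8] -7+38=31 >27 → r--
[0,7] -7+31=24 <27 → l++
[1,7] -5+31=26 <27 → l++
[2,7] -4+31=27 → found

4 moves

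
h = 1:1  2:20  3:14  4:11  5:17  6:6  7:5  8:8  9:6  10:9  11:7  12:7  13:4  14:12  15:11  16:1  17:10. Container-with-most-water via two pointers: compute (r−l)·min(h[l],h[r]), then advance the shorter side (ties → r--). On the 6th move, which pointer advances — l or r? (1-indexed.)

l=1 r=17: min(1,10)*16=16 best=16 *, l++
l=2 r=17: min(20,10)*15=150 best=150 *, r--
l=2 r=16: min(20,1)*14=14 best=150, r--
l=2 r=15: min(20,11)*13=143 best=150, r--
l=2 r=14: min(20,12)*12=144 best=150, r--
l=2 r=13: min(20,4)*11=44 best=150, r--

r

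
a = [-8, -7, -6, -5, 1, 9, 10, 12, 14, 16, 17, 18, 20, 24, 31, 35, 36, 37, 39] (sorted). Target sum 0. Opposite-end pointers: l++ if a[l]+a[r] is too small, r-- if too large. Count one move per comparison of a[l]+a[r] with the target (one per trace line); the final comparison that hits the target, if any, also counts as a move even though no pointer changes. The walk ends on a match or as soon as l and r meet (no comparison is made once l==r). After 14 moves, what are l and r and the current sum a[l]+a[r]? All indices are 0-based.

[0,18] -8+39=31 >0 → r--
[0,17] -8+37=29 >0 → r--
[0,16] -8+36=28 >0 → r--
[0,15] -8+35=27 >0 → r--
[0,14] -8+31=23 >0 → r--
[0,13] -8+24=16 >0 → r--
[0,12] -8+20=12 >0 → r--
[0,11] -8+18=10 >0 → r--
[0,10] -8+17=9 >0 → r--
[0,9] -8+16=8 >0 → r--
[0,8] -8+14=6 >0 → r--
[0,7] -8+12=4 >0 → r--
[0,6] -8+10=2 >0 → r--
[0,5] -8+9=1 >0 → r--

l=0, r=4, sum=-7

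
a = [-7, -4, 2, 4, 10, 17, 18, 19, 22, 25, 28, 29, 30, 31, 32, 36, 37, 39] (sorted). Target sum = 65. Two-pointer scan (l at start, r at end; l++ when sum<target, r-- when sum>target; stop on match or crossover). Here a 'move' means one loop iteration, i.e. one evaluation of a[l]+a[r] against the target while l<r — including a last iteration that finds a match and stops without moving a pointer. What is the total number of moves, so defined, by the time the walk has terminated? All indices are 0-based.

12 moves

l=0 r=17: -7+39=32 <65, l++
l=1 r=17: -4+39=35 <65, l++
l=2 r=17: 2+39=41 <65, l++
l=3 r=17: 4+39=43 <65, l++
l=4 r=17: 10+39=49 <65, l++
l=5 r=17: 17+39=56 <65, l++
l=6 r=17: 18+39=57 <65, l++
l=7 r=17: 19+39=58 <65, l++
l=8 r=17: 22+39=61 <65, l++
l=9 r=17: 25+39=64 <65, l++
l=10 r=17: 28+39=67 >65, r--
l=10 r=16: 28+37=65, found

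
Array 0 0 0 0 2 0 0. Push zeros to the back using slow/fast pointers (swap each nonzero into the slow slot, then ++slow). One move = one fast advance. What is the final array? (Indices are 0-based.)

(s=0,f=0) a[fast]=0 → fast++
(s=0,f=1) a[fast]=0 → fast++
(s=0,f=2) a[fast]=0 → fast++
(s=0,f=3) a[fast]=0 → fast++
(s=0,f=4) a[fast]=2≠0 swap→a[0]=2 → slow++,fast++
(s=1,f=5) a[fast]=0 → fast++
(s=1,f=6) a[fast]=0 → fast++

[2, 0, 0, 0, 0, 0, 0]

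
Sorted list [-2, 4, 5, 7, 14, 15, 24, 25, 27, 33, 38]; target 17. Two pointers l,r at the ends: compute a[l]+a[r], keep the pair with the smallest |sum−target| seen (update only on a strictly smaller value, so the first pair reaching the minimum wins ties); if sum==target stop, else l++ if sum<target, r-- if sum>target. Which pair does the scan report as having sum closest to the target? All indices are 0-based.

[0,10] -2+38=36 d=19 * → r--
[0,9] -2+33=31 d=14 * → r--
[0,8] -2+27=25 d=8 * → r--
[0,7] -2+25=23 d=6 * → r--
[0,6] -2+24=22 d=5 * → r--
[0,5] -2+15=13 d=4 * → l++
[1,5] 4+15=19 d=2 * → r--
[1,4] 4+14=18 d=1 * → r--
[1,3] 4+7=11 d=6 → l++
[2,3] 5+7=12 d=5 → l++

pair (4, 14) with sum 18 (|Δ|=1)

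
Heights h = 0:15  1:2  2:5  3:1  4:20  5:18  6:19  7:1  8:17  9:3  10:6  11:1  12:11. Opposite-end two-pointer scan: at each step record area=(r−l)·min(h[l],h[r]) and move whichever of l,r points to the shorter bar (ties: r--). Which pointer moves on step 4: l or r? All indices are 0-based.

r

[0,12] min(15,11)*12=132 best=132 * → r--
[0,11] min(15,1)*11=11 best=132 → r--
[0,10] min(15,6)*10=60 best=132 → r--
[0,9] min(15,3)*9=27 best=132 → r--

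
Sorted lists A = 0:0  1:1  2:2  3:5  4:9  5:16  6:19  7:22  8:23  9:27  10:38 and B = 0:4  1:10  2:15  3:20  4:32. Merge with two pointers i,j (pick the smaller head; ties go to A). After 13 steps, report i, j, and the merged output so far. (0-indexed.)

i=9, j=4, merged so far=[0, 1, 2, 4, 5, 9, 10, 15, 16, 19, 20, 22, 23]

[i=0,j=0] A[i]=0<=B[j]=4 take 0 → i++
[i=1,j=0] A[i]=1<=B[j]=4 take 1 → i++
[i=2,j=0] A[i]=2<=B[j]=4 take 2 → i++
[i=3,j=0] A[i]=5>B[j]=4 take 4 → j++
[i=3,j=1] A[i]=5<=B[j]=10 take 5 → i++
[i=4,j=1] A[i]=9<=B[j]=10 take 9 → i++
[i=5,j=1] A[i]=16>B[j]=10 take 10 → j++
[i=5,j=2] A[i]=16>B[j]=15 take 15 → j++
[i=5,j=3] A[i]=16<=B[j]=20 take 16 → i++
[i=6,j=3] A[i]=19<=B[j]=20 take 19 → i++
[i=7,j=3] A[i]=22>B[j]=20 take 20 → j++
[i=7,j=4] A[i]=22<=B[j]=32 take 22 → i++
[i=8,j=4] A[i]=23<=B[j]=32 take 23 → i++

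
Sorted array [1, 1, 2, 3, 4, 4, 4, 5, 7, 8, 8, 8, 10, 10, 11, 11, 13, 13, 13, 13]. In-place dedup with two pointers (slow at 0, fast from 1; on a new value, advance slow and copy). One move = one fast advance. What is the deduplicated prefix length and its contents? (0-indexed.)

(s=0,f=1) a[fast]=1=a[slow] dup → fast++
(s=0,f=2) a[fast]=2≠a[slow]=1 write a[1]=2 → slow++,fast++
(s=1,f=3) a[fast]=3≠a[slow]=2 write a[2]=3 → slow++,fast++
(s=2,f=4) a[fast]=4≠a[slow]=3 write a[3]=4 → slow++,fast++
(s=3,f=5) a[fast]=4=a[slow] dup → fast++
(s=3,f=6) a[fast]=4=a[slow] dup → fast++
(s=3,f=7) a[fast]=5≠a[slow]=4 write a[4]=5 → slow++,fast++
(s=4,f=8) a[fast]=7≠a[slow]=5 write a[5]=7 → slow++,fast++
(s=5,f=9) a[fast]=8≠a[slow]=7 write a[6]=8 → slow++,fast++
(s=6,f=10) a[fast]=8=a[slow] dup → fast++
(s=6,f=11) a[fast]=8=a[slow] dup → fast++
(s=6,f=12) a[fast]=10≠a[slow]=8 write a[7]=10 → slow++,fast++
(s=7,f=13) a[fast]=10=a[slow] dup → fast++
(s=7,f=14) a[fast]=11≠a[slow]=10 write a[8]=11 → slow++,fast++
(s=8,f=15) a[fast]=11=a[slow] dup → fast++
(s=8,f=16) a[fast]=13≠a[slow]=11 write a[9]=13 → slow++,fast++
(s=9,f=17) a[fast]=13=a[slow] dup → fast++
(s=9,f=18) a[fast]=13=a[slow] dup → fast++
(s=9,f=19) a[fast]=13=a[slow] dup → fast++

length 10; prefix = [1, 2, 3, 4, 5, 7, 8, 10, 11, 13]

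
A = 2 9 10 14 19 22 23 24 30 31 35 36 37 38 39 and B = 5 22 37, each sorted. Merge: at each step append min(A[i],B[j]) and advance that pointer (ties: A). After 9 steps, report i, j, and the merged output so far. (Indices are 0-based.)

i=7, j=2, merged so far=[2, 5, 9, 10, 14, 19, 22, 22, 23]

[i=0,j=0] A[i]=2<=B[j]=5 take 2 → i++
[i=1,j=0] A[i]=9>B[j]=5 take 5 → j++
[i=1,j=1] A[i]=9<=B[j]=22 take 9 → i++
[i=2,j=1] A[i]=10<=B[j]=22 take 10 → i++
[i=3,j=1] A[i]=14<=B[j]=22 take 14 → i++
[i=4,j=1] A[i]=19<=B[j]=22 take 19 → i++
[i=5,j=1] A[i]=22<=B[j]=22 take 22 → i++
[i=6,j=1] A[i]=23>B[j]=22 take 22 → j++
[i=6,j=2] A[i]=23<=B[j]=37 take 23 → i++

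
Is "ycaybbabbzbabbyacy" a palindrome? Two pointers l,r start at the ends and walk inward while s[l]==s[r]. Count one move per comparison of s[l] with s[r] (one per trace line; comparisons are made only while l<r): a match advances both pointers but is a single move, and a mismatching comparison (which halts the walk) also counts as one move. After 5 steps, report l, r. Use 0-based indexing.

l=0 r=17: 'y'=='y', l++,r--
l=1 r=16: 'c'=='c', l++,r--
l=2 r=15: 'a'=='a', l++,r--
l=3 r=14: 'y'=='y', l++,r--
l=4 r=13: 'b'=='b', l++,r--

l=5, r=12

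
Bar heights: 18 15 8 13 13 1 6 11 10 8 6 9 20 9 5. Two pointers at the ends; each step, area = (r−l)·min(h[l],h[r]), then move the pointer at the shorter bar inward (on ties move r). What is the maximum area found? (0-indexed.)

max area = 216

[0,14] min(18,5)*14=70 best=70 * → r--
[0,13] min(18,9)*13=117 best=117 * → r--
[0,12] min(18,20)*12=216 best=216 * → l++
[1,12] min(15,20)*11=165 best=216 → l++
[2,12] min(8,20)*10=80 best=216 → l++
[3,12] min(13,20)*9=117 best=216 → l++
[4,12] min(13,20)*8=104 best=216 → l++
[5,12] min(1,20)*7=7 best=216 → l++
[6,12] min(6,20)*6=36 best=216 → l++
[7,12] min(11,20)*5=55 best=216 → l++
[8,12] min(10,20)*4=40 best=216 → l++
[9,12] min(8,20)*3=24 best=216 → l++
[10,12] min(6,20)*2=12 best=216 → l++
[11,12] min(9,20)*1=9 best=216 → l++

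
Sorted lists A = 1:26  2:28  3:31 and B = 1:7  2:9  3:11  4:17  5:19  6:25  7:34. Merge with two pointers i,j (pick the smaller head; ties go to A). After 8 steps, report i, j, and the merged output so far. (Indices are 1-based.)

i=1 j=1: A[i]=26>B[j]=7 take 7, j++
i=1 j=2: A[i]=26>B[j]=9 take 9, j++
i=1 j=3: A[i]=26>B[j]=11 take 11, j++
i=1 j=4: A[i]=26>B[j]=17 take 17, j++
i=1 j=5: A[i]=26>B[j]=19 take 19, j++
i=1 j=6: A[i]=26>B[j]=25 take 25, j++
i=1 j=7: A[i]=26<=B[j]=34 take 26, i++
i=2 j=7: A[i]=28<=B[j]=34 take 28, i++

i=3, j=7, merged so far=[7, 9, 11, 17, 19, 25, 26, 28]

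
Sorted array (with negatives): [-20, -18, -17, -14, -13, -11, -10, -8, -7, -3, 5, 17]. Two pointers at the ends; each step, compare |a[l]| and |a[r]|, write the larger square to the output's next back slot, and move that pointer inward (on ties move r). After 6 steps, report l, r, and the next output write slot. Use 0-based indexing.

l=5, r=10, next write slot=5

[0,11] |-20|>|17| out[11]=400 → l++
[1,11] |-18|>|17| out[10]=324 → l++
[2,11] |-17|<=|17| out[9]=289 → r--
[2,10] |-17|>|5| out[8]=289 → l++
[3,10] |-14|>|5| out[7]=196 → l++
[4,10] |-13|>|5| out[6]=169 → l++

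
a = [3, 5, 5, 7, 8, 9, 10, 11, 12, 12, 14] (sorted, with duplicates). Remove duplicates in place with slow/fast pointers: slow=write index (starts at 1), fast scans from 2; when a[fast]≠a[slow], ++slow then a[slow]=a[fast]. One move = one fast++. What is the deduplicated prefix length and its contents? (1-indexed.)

length 9; prefix = [3, 5, 7, 8, 9, 10, 11, 12, 14]

(s=1,f=2) a[fast]=5≠a[slow]=3 write a[2]=5 → slow++,fast++
(s=2,f=3) a[fast]=5=a[slow] dup → fast++
(s=2,f=4) a[fast]=7≠a[slow]=5 write a[3]=7 → slow++,fast++
(s=3,f=5) a[fast]=8≠a[slow]=7 write a[4]=8 → slow++,fast++
(s=4,f=6) a[fast]=9≠a[slow]=8 write a[5]=9 → slow++,fast++
(s=5,f=7) a[fast]=10≠a[slow]=9 write a[6]=10 → slow++,fast++
(s=6,f=8) a[fast]=11≠a[slow]=10 write a[7]=11 → slow++,fast++
(s=7,f=9) a[fast]=12≠a[slow]=11 write a[8]=12 → slow++,fast++
(s=8,f=10) a[fast]=12=a[slow] dup → fast++
(s=8,f=11) a[fast]=14≠a[slow]=12 write a[9]=14 → slow++,fast++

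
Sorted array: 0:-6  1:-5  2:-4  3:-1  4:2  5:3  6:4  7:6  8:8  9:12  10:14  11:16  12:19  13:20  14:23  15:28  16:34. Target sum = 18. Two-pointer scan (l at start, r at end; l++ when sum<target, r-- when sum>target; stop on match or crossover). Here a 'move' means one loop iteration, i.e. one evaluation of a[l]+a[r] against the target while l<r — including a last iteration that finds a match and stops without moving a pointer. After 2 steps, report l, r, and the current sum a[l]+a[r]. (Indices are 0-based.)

l=0, r=14, sum=17

l=0 r=16: -6+34=28 >18, r--
l=0 r=15: -6+28=22 >18, r--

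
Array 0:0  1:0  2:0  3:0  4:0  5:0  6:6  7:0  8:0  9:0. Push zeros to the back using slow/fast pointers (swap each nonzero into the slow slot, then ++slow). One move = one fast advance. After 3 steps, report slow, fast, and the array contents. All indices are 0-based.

(s=0,f=0) a[fast]=0 → fast++
(s=0,f=1) a[fast]=0 → fast++
(s=0,f=2) a[fast]=0 → fast++

slow=0, fast=3, a=[0, 0, 0, 0, 0, 0, 6, 0, 0, 0]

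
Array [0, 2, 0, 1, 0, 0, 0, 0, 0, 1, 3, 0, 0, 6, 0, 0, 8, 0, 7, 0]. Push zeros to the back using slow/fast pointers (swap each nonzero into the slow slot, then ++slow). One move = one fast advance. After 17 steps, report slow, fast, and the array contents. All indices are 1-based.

slow=1 fast=1: a[fast]=0, fast++
slow=1 fast=2: a[fast]=2≠0 swap→a[1]=2, slow++,fast++
slow=2 fast=3: a[fast]=0, fast++
slow=2 fast=4: a[fast]=1≠0 swap→a[2]=1, slow++,fast++
slow=3 fast=5: a[fast]=0, fast++
slow=3 fast=6: a[fast]=0, fast++
slow=3 fast=7: a[fast]=0, fast++
slow=3 fast=8: a[fast]=0, fast++
slow=3 fast=9: a[fast]=0, fast++
slow=3 fast=10: a[fast]=1≠0 swap→a[3]=1, slow++,fast++
slow=4 fast=11: a[fast]=3≠0 swap→a[4]=3, slow++,fast++
slow=5 fast=12: a[fast]=0, fast++
slow=5 fast=13: a[fast]=0, fast++
slow=5 fast=14: a[fast]=6≠0 swap→a[5]=6, slow++,fast++
slow=6 fast=15: a[fast]=0, fast++
slow=6 fast=16: a[fast]=0, fast++
slow=6 fast=17: a[fast]=8≠0 swap→a[6]=8, slow++,fast++

slow=7, fast=18, a=[2, 1, 1, 3, 6, 8, 0, 0, 0, 0, 0, 0, 0, 0, 0, 0, 0, 0, 7, 0]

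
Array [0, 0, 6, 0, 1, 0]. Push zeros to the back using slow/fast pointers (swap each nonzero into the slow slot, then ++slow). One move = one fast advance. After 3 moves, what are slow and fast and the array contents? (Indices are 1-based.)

slow=1 fast=1: a[fast]=0, fast++
slow=1 fast=2: a[fast]=0, fast++
slow=1 fast=3: a[fast]=6≠0 swap→a[1]=6, slow++,fast++

slow=2, fast=4, a=[6, 0, 0, 0, 1, 0]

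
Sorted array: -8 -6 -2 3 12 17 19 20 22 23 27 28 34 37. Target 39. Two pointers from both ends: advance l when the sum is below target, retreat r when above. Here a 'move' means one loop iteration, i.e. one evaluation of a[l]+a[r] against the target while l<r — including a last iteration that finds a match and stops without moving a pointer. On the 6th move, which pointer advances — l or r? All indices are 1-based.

[1,14] -8+37=29 <39 → l++
[2,14] -6+37=31 <39 → l++
[3,14] -2+37=35 <39 → l++
[4,14] 3+37=40 >39 → r--
[4,13] 3+34=37 <39 → l++
[5,13] 12+34=46 >39 → r--

r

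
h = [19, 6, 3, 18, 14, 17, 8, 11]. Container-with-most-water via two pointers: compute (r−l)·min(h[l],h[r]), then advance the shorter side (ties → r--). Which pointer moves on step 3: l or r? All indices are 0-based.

r

[0,7] min(19,11)*7=77 best=77 * → r--
[0,6] min(19,8)*6=48 best=77 → r--
[0,5] min(19,17)*5=85 best=85 * → r--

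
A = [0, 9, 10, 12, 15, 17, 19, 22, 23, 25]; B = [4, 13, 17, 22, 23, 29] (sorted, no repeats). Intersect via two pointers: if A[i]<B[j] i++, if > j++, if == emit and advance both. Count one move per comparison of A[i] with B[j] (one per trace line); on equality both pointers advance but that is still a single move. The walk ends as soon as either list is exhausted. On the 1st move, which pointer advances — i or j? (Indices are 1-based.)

i=1 j=1: 0<4, i++

i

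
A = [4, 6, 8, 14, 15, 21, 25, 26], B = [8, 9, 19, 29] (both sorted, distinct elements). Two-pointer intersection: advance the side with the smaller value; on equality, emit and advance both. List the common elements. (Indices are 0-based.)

[i=0,j=0] 4<8 → i++
[i=1,j=0] 6<8 → i++
[i=2,j=0] 8==8 emit → i++,j++
[i=3,j=1] 14>9 → j++
[i=3,j=2] 14<19 → i++
[i=4,j=2] 15<19 → i++
[i=5,j=2] 21>19 → j++
[i=5,j=3] 21<29 → i++
[i=6,j=3] 25<29 → i++
[i=7,j=3] 26<29 → i++

intersection = [8]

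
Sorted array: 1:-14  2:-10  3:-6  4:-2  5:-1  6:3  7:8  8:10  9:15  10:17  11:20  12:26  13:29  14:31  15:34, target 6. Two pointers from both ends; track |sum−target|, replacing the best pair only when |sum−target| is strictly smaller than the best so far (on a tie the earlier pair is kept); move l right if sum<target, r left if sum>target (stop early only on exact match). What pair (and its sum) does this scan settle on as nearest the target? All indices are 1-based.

pair (-14, 20) with sum 6 (|Δ|=0)

[1,15] -14+34=20 d=14 * → r--
[1,14] -14+31=17 d=11 * → r--
[1,13] -14+29=15 d=9 * → r--
[1,12] -14+26=12 d=6 * → r--
[1,11] -14+20=6 d=0 * → stop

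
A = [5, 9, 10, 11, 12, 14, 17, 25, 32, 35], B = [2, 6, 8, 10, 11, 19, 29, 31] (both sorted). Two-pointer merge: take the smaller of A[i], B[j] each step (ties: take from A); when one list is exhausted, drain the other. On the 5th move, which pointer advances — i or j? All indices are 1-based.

i=1 j=1: A[i]=5>B[j]=2 take 2, j++
i=1 j=2: A[i]=5<=B[j]=6 take 5, i++
i=2 j=2: A[i]=9>B[j]=6 take 6, j++
i=2 j=3: A[i]=9>B[j]=8 take 8, j++
i=2 j=4: A[i]=9<=B[j]=10 take 9, i++

i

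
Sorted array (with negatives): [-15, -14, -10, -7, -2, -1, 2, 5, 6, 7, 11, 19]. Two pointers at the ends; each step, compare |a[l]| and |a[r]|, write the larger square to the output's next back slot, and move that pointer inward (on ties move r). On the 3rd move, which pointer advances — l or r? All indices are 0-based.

l

[0,11] |-15|<=|19| out[11]=361 → r--
[0,10] |-15|>|11| out[10]=225 → l++
[1,10] |-14|>|11| out[9]=196 → l++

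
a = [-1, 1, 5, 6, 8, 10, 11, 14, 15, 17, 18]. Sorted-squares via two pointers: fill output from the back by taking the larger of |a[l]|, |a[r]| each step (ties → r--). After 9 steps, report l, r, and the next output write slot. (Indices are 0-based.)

l=0 r=10: |-1|<=|18| out[10]=324, r--
l=0 r=9: |-1|<=|17| out[9]=289, r--
l=0 r=8: |-1|<=|15| out[8]=225, r--
l=0 r=7: |-1|<=|14| out[7]=196, r--
l=0 r=6: |-1|<=|11| out[6]=121, r--
l=0 r=5: |-1|<=|10| out[5]=100, r--
l=0 r=4: |-1|<=|8| out[4]=64, r--
l=0 r=3: |-1|<=|6| out[3]=36, r--
l=0 r=2: |-1|<=|5| out[2]=25, r--

l=0, r=1, next write slot=1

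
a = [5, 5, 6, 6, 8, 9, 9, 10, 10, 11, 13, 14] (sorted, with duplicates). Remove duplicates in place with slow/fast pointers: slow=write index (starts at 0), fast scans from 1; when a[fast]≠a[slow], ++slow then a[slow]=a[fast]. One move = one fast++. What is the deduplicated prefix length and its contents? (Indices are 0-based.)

(s=0,f=1) a[fast]=5=a[slow] dup → fast++
(s=0,f=2) a[fast]=6≠a[slow]=5 write a[1]=6 → slow++,fast++
(s=1,f=3) a[fast]=6=a[slow] dup → fast++
(s=1,f=4) a[fast]=8≠a[slow]=6 write a[2]=8 → slow++,fast++
(s=2,f=5) a[fast]=9≠a[slow]=8 write a[3]=9 → slow++,fast++
(s=3,f=6) a[fast]=9=a[slow] dup → fast++
(s=3,f=7) a[fast]=10≠a[slow]=9 write a[4]=10 → slow++,fast++
(s=4,f=8) a[fast]=10=a[slow] dup → fast++
(s=4,f=9) a[fast]=11≠a[slow]=10 write a[5]=11 → slow++,fast++
(s=5,f=10) a[fast]=13≠a[slow]=11 write a[6]=13 → slow++,fast++
(s=6,f=11) a[fast]=14≠a[slow]=13 write a[7]=14 → slow++,fast++

length 8; prefix = [5, 6, 8, 9, 10, 11, 13, 14]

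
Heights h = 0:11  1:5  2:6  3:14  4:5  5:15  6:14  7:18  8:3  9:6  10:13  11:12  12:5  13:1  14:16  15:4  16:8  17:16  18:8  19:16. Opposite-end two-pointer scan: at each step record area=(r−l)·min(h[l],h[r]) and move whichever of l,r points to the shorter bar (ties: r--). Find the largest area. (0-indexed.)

l=0 r=19: min(11,16)*19=209 best=209 *, l++
l=1 r=19: min(5,16)*18=90 best=209, l++
l=2 r=19: min(6,16)*17=102 best=209, l++
l=3 r=19: min(14,16)*16=224 best=224 *, l++
l=4 r=19: min(5,16)*15=75 best=224, l++
l=5 r=19: min(15,16)*14=210 best=224, l++
l=6 r=19: min(14,16)*13=182 best=224, l++
l=7 r=19: min(18,16)*12=192 best=224, r--
l=7 r=18: min(18,8)*11=88 best=224, r--
l=7 r=17: min(18,16)*10=160 best=224, r--
l=7 r=16: min(18,8)*9=72 best=224, r--
l=7 r=15: min(18,4)*8=32 best=224, r--
l=7 r=14: min(18,16)*7=112 best=224, r--
l=7 r=13: min(18,1)*6=6 best=224, r--
l=7 r=12: min(18,5)*5=25 best=224, r--
l=7 r=11: min(18,12)*4=48 best=224, r--
l=7 r=10: min(18,13)*3=39 best=224, r--
l=7 r=9: min(18,6)*2=12 best=224, r--
l=7 r=8: min(18,3)*1=3 best=224, r--

max area = 224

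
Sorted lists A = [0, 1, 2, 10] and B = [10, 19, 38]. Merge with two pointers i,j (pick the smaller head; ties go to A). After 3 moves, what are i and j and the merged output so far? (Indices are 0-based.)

i=3, j=0, merged so far=[0, 1, 2]

[i=0,j=0] A[i]=0<=B[j]=10 take 0 → i++
[i=1,j=0] A[i]=1<=B[j]=10 take 1 → i++
[i=2,j=0] A[i]=2<=B[j]=10 take 2 → i++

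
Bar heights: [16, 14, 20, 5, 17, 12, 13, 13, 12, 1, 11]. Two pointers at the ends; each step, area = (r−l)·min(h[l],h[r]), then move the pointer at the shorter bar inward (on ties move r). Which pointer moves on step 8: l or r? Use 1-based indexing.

l

l=1 r=11: min(16,11)*10=110 best=110 *, r--
l=1 r=10: min(16,1)*9=9 best=110, r--
l=1 r=9: min(16,12)*8=96 best=110, r--
l=1 r=8: min(16,13)*7=91 best=110, r--
l=1 r=7: min(16,13)*6=78 best=110, r--
l=1 r=6: min(16,12)*5=60 best=110, r--
l=1 r=5: min(16,17)*4=64 best=110, l++
l=2 r=5: min(14,17)*3=42 best=110, l++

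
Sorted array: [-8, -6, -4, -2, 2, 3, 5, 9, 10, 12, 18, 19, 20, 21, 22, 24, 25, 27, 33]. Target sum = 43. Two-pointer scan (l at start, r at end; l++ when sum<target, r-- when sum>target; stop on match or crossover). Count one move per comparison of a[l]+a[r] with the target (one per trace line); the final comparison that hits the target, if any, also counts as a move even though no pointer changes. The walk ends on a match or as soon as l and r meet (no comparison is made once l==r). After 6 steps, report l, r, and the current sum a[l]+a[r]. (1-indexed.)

l=7, r=19, sum=38

l=1 r=19: -8+33=25 <43, l++
l=2 r=19: -6+33=27 <43, l++
l=3 r=19: -4+33=29 <43, l++
l=4 r=19: -2+33=31 <43, l++
l=5 r=19: 2+33=35 <43, l++
l=6 r=19: 3+33=36 <43, l++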